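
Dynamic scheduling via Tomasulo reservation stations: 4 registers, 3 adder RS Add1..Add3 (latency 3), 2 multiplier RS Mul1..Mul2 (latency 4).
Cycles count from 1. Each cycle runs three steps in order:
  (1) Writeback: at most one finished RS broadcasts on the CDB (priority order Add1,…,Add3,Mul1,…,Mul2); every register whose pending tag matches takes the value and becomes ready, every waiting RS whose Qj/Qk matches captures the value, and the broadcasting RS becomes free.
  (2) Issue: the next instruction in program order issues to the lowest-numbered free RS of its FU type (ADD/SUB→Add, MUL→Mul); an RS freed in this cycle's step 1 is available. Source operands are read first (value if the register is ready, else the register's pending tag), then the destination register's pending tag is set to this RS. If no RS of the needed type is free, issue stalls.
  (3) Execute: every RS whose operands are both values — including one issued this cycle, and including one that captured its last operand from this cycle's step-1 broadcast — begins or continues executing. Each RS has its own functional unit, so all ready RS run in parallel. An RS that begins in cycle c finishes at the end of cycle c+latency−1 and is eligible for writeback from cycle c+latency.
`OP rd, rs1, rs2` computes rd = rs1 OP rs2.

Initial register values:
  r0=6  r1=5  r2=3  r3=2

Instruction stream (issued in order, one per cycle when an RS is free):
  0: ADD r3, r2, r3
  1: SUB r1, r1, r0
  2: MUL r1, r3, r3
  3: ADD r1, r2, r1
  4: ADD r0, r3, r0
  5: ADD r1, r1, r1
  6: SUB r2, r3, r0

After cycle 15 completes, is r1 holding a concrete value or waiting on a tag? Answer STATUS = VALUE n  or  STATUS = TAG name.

STATUS = VALUE 56

c1: issue ADD r3<-Add1 | r0:6,r1:5,r2:3,r3:Add1
c2: issue SUB r1<-Add2 | r0:6,r1:Add2,r2:3,r3:Add1
c3: issue MUL r1<-Mul1 | r0:6,r1:Mul1,r2:3,r3:Add1
c4: CDB Add1=5; issue ADD r1<-Add1 | r0:6,r1:Add1,r2:3,r3:5
c5: CDB Add2=-1; issue ADD r0<-Add2 | r0:Add2,r1:Add1,r2:3,r3:5
c6: issue ADD r1<-Add3 | r0:Add2,r1:Add3,r2:3,r3:5
c7: stall | r0:Add2,r1:Add3,r2:3,r3:5
c8: CDB Add2=11; issue SUB r2<-Add2 | r0:11,r1:Add3,r2:Add2,r3:5
c9: CDB Mul1=25 | r0:11,r1:Add3,r2:Add2,r3:5
c10: - | r0:11,r1:Add3,r2:Add2,r3:5
c11: CDB Add2=-6 | r0:11,r1:Add3,r2:-6,r3:5
c12: CDB Add1=28 | r0:11,r1:Add3,r2:-6,r3:5
c13: - | r0:11,r1:Add3,r2:-6,r3:5
c14: - | r0:11,r1:Add3,r2:-6,r3:5
c15: CDB Add3=56 | r0:11,r1:56,r2:-6,r3:5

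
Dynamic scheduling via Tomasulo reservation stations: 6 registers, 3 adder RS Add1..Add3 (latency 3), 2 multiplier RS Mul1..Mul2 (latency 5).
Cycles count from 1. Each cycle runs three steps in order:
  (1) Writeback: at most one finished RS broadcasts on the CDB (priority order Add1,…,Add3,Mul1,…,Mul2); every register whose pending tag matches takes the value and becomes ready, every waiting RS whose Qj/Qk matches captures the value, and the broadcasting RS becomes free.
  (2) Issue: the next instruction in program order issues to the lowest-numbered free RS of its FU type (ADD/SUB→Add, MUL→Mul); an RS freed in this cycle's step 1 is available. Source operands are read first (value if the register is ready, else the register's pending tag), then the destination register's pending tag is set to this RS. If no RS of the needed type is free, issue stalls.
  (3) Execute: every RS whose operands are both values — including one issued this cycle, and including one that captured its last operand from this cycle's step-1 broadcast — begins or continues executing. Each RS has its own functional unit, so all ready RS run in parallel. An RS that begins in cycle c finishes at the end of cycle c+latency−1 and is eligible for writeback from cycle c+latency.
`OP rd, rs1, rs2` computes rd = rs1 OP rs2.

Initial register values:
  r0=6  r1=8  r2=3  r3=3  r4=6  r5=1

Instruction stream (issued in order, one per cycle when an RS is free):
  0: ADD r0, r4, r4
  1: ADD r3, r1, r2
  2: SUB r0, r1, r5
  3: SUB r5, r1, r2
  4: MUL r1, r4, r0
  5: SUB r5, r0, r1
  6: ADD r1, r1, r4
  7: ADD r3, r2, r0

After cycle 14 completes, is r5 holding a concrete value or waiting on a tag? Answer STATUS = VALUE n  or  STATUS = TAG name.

  c1: issue ADD r0<-Add1  regs: r0:Add1,r1:8,r2:3,r3:3,r4:6,r5:1
  c2: issue ADD r3<-Add2  regs: r0:Add1,r1:8,r2:3,r3:Add2,r4:6,r5:1
  c3: issue SUB r0<-Add3  regs: r0:Add3,r1:8,r2:3,r3:Add2,r4:6,r5:1
  c4: CDB Add1=12; issue SUB r5<-Add1  regs: r0:Add3,r1:8,r2:3,r3:Add2,r4:6,r5:Add1
  c5: CDB Add2=11; issue MUL r1<-Mul1  regs: r0:Add3,r1:Mul1,r2:3,r3:11,r4:6,r5:Add1
  c6: CDB Add3=7; issue SUB r5<-Add2  regs: r0:7,r1:Mul1,r2:3,r3:11,r4:6,r5:Add2
  c7: CDB Add1=5; issue ADD r1<-Add1  regs: r0:7,r1:Add1,r2:3,r3:11,r4:6,r5:Add2
  c8: issue ADD r3<-Add3  regs: r0:7,r1:Add1,r2:3,r3:Add3,r4:6,r5:Add2
  c9: -  regs: r0:7,r1:Add1,r2:3,r3:Add3,r4:6,r5:Add2
  c10: -  regs: r0:7,r1:Add1,r2:3,r3:Add3,r4:6,r5:Add2
  c11: CDB Add3=10  regs: r0:7,r1:Add1,r2:3,r3:10,r4:6,r5:Add2
  c12: CDB Mul1=42  regs: r0:7,r1:Add1,r2:3,r3:10,r4:6,r5:Add2
  c13: -  regs: r0:7,r1:Add1,r2:3,r3:10,r4:6,r5:Add2
  c14: -  regs: r0:7,r1:Add1,r2:3,r3:10,r4:6,r5:Add2

STATUS = TAG Add2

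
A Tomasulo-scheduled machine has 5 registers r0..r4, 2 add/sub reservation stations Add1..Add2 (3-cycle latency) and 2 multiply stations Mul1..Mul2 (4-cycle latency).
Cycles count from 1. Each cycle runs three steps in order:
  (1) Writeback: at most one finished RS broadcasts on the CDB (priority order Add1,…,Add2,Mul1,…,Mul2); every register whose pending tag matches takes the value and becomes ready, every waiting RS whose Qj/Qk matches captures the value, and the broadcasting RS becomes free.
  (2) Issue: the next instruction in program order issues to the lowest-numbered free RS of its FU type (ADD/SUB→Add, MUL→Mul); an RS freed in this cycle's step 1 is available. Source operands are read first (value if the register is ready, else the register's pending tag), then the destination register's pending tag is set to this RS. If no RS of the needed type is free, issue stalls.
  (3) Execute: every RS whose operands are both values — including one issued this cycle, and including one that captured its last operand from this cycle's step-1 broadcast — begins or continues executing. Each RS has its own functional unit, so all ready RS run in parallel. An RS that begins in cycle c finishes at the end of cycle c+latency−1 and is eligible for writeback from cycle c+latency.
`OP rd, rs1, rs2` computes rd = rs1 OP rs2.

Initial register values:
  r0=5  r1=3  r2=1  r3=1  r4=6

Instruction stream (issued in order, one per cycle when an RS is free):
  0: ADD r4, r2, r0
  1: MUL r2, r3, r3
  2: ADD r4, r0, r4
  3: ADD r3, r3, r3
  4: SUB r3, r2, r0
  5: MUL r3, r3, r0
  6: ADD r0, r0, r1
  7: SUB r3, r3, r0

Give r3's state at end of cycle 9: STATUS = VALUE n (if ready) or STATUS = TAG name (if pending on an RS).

STATUS = TAG Mul1

c1: issue ADD r4<-Add1 | r0:5,r1:3,r2:1,r3:1,r4:Add1
c2: issue MUL r2<-Mul1 | r0:5,r1:3,r2:Mul1,r3:1,r4:Add1
c3: issue ADD r4<-Add2 | r0:5,r1:3,r2:Mul1,r3:1,r4:Add2
c4: CDB Add1=6; issue ADD r3<-Add1 | r0:5,r1:3,r2:Mul1,r3:Add1,r4:Add2
c5: stall | r0:5,r1:3,r2:Mul1,r3:Add1,r4:Add2
c6: CDB Mul1=1; stall | r0:5,r1:3,r2:1,r3:Add1,r4:Add2
c7: CDB Add1=2; issue SUB r3<-Add1 | r0:5,r1:3,r2:1,r3:Add1,r4:Add2
c8: CDB Add2=11; issue MUL r3<-Mul1 | r0:5,r1:3,r2:1,r3:Mul1,r4:11
c9: issue ADD r0<-Add2 | r0:Add2,r1:3,r2:1,r3:Mul1,r4:11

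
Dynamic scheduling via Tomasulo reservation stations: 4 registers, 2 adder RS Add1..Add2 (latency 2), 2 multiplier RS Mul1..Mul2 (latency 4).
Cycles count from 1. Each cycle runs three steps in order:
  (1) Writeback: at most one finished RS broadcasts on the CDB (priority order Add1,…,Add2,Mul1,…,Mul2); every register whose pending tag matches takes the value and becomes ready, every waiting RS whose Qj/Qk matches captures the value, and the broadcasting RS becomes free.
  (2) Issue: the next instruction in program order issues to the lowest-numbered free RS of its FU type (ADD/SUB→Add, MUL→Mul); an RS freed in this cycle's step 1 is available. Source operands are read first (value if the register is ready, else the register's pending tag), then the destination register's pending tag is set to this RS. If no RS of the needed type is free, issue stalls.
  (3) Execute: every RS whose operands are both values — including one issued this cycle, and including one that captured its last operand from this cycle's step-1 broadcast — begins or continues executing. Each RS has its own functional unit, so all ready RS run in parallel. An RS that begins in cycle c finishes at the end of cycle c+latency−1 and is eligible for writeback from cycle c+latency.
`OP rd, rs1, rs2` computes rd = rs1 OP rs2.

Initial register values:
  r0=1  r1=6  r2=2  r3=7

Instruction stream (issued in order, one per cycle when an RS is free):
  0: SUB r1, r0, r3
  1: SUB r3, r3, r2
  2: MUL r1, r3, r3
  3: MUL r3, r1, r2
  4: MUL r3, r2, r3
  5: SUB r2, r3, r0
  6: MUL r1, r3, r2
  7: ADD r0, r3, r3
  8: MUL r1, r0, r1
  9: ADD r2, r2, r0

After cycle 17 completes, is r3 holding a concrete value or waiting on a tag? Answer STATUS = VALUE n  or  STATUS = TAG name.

c1: issue SUB r1<-Add1 | r0:1,r1:Add1,r2:2,r3:7
c2: issue SUB r3<-Add2 | r0:1,r1:Add1,r2:2,r3:Add2
c3: CDB Add1=-6; issue MUL r1<-Mul1 | r0:1,r1:Mul1,r2:2,r3:Add2
c4: CDB Add2=5; issue MUL r3<-Mul2 | r0:1,r1:Mul1,r2:2,r3:Mul2
c5: stall | r0:1,r1:Mul1,r2:2,r3:Mul2
c6: stall | r0:1,r1:Mul1,r2:2,r3:Mul2
c7: stall | r0:1,r1:Mul1,r2:2,r3:Mul2
c8: CDB Mul1=25; issue MUL r3<-Mul1 | r0:1,r1:25,r2:2,r3:Mul1
c9: issue SUB r2<-Add1 | r0:1,r1:25,r2:Add1,r3:Mul1
c10: stall | r0:1,r1:25,r2:Add1,r3:Mul1
c11: stall | r0:1,r1:25,r2:Add1,r3:Mul1
c12: CDB Mul2=50; issue MUL r1<-Mul2 | r0:1,r1:Mul2,r2:Add1,r3:Mul1
c13: issue ADD r0<-Add2 | r0:Add2,r1:Mul2,r2:Add1,r3:Mul1
c14: stall | r0:Add2,r1:Mul2,r2:Add1,r3:Mul1
c15: stall | r0:Add2,r1:Mul2,r2:Add1,r3:Mul1
c16: CDB Mul1=100; issue MUL r1<-Mul1 | r0:Add2,r1:Mul1,r2:Add1,r3:100
c17: stall | r0:Add2,r1:Mul1,r2:Add1,r3:100

STATUS = VALUE 100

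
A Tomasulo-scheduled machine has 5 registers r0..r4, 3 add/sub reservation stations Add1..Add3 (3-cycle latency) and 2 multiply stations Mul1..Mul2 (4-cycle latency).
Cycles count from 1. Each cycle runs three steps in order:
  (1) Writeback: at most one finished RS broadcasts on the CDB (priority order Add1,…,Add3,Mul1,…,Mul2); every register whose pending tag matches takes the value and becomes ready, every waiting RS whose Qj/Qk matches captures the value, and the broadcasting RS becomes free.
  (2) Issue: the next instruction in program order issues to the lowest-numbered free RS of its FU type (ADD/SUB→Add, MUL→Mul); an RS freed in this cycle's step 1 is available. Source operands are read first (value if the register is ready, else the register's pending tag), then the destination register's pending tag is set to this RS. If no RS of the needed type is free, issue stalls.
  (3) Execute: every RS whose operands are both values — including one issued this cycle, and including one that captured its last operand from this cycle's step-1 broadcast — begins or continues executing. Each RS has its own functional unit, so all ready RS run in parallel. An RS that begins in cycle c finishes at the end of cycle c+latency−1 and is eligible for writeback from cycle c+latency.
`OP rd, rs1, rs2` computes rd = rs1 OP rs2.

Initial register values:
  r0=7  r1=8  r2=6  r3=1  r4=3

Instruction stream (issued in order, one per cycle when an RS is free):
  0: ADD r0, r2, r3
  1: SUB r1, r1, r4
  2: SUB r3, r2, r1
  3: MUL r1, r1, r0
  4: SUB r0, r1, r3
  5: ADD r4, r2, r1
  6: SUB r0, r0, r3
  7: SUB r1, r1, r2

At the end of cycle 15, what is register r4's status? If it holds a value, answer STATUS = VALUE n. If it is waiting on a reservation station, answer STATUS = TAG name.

STATUS = VALUE 41

c1: issue ADD r0<-Add1 | r0:Add1,r1:8,r2:6,r3:1,r4:3
c2: issue SUB r1<-Add2 | r0:Add1,r1:Add2,r2:6,r3:1,r4:3
c3: issue SUB r3<-Add3 | r0:Add1,r1:Add2,r2:6,r3:Add3,r4:3
c4: CDB Add1=7; issue MUL r1<-Mul1 | r0:7,r1:Mul1,r2:6,r3:Add3,r4:3
c5: CDB Add2=5; issue SUB r0<-Add1 | r0:Add1,r1:Mul1,r2:6,r3:Add3,r4:3
c6: issue ADD r4<-Add2 | r0:Add1,r1:Mul1,r2:6,r3:Add3,r4:Add2
c7: stall | r0:Add1,r1:Mul1,r2:6,r3:Add3,r4:Add2
c8: CDB Add3=1; issue SUB r0<-Add3 | r0:Add3,r1:Mul1,r2:6,r3:1,r4:Add2
c9: CDB Mul1=35; stall | r0:Add3,r1:35,r2:6,r3:1,r4:Add2
c10: stall | r0:Add3,r1:35,r2:6,r3:1,r4:Add2
c11: stall | r0:Add3,r1:35,r2:6,r3:1,r4:Add2
c12: CDB Add1=34; issue SUB r1<-Add1 | r0:Add3,r1:Add1,r2:6,r3:1,r4:Add2
c13: CDB Add2=41 | r0:Add3,r1:Add1,r2:6,r3:1,r4:41
c14: - | r0:Add3,r1:Add1,r2:6,r3:1,r4:41
c15: CDB Add1=29 | r0:Add3,r1:29,r2:6,r3:1,r4:41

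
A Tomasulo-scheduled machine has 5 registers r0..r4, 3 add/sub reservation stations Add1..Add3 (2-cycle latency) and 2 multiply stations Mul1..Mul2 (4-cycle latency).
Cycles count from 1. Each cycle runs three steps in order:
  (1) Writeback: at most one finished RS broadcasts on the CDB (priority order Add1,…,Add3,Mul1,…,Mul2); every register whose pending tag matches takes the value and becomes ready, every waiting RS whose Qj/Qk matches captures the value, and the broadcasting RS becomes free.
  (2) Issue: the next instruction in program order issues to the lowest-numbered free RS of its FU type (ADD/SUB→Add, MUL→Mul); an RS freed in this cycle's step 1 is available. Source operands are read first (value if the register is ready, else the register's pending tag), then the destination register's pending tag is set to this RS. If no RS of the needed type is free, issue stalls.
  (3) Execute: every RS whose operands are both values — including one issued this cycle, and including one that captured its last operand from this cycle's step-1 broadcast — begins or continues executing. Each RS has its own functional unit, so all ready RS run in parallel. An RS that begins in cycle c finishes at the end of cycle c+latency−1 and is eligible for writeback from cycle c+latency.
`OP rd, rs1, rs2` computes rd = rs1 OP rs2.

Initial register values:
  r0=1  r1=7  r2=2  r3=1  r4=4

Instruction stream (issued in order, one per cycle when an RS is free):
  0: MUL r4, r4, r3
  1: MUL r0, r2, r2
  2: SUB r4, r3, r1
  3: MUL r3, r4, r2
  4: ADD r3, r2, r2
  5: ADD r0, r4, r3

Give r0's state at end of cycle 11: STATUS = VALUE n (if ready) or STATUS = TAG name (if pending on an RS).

c1: issue MUL r4<-Mul1 | r0:1,r1:7,r2:2,r3:1,r4:Mul1
c2: issue MUL r0<-Mul2 | r0:Mul2,r1:7,r2:2,r3:1,r4:Mul1
c3: issue SUB r4<-Add1 | r0:Mul2,r1:7,r2:2,r3:1,r4:Add1
c4: stall | r0:Mul2,r1:7,r2:2,r3:1,r4:Add1
c5: CDB Add1=-6; stall | r0:Mul2,r1:7,r2:2,r3:1,r4:-6
c6: CDB Mul1=4; issue MUL r3<-Mul1 | r0:Mul2,r1:7,r2:2,r3:Mul1,r4:-6
c7: CDB Mul2=4; issue ADD r3<-Add1 | r0:4,r1:7,r2:2,r3:Add1,r4:-6
c8: issue ADD r0<-Add2 | r0:Add2,r1:7,r2:2,r3:Add1,r4:-6
c9: CDB Add1=4 | r0:Add2,r1:7,r2:2,r3:4,r4:-6
c10: CDB Mul1=-12 | r0:Add2,r1:7,r2:2,r3:4,r4:-6
c11: CDB Add2=-2 | r0:-2,r1:7,r2:2,r3:4,r4:-6

STATUS = VALUE -2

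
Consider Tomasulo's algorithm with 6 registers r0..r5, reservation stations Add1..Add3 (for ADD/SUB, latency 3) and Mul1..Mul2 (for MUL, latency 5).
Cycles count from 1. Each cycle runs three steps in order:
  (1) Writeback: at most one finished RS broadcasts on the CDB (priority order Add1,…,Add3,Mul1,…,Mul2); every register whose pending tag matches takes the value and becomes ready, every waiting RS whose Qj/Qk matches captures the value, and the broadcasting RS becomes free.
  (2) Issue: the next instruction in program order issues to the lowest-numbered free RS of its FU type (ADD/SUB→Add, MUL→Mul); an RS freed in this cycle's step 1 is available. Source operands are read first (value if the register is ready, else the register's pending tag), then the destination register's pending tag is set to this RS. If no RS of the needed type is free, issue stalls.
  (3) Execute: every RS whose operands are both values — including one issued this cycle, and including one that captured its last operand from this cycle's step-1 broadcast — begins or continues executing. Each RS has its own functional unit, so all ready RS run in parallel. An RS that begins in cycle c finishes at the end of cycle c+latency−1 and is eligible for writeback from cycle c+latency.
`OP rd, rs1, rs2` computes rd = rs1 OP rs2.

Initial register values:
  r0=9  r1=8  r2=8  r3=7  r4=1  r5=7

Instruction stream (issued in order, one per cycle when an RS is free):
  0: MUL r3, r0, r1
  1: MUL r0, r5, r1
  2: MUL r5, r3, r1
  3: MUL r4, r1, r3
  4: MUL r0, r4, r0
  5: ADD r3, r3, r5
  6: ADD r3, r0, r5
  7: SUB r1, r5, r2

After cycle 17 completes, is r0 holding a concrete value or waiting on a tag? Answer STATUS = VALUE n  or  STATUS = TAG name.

STATUS = TAG Mul1

c1: issue MUL r3<-Mul1 | r0:9,r1:8,r2:8,r3:Mul1,r4:1,r5:7
c2: issue MUL r0<-Mul2 | r0:Mul2,r1:8,r2:8,r3:Mul1,r4:1,r5:7
c3: stall | r0:Mul2,r1:8,r2:8,r3:Mul1,r4:1,r5:7
c4: stall | r0:Mul2,r1:8,r2:8,r3:Mul1,r4:1,r5:7
c5: stall | r0:Mul2,r1:8,r2:8,r3:Mul1,r4:1,r5:7
c6: CDB Mul1=72; issue MUL r5<-Mul1 | r0:Mul2,r1:8,r2:8,r3:72,r4:1,r5:Mul1
c7: CDB Mul2=56; issue MUL r4<-Mul2 | r0:56,r1:8,r2:8,r3:72,r4:Mul2,r5:Mul1
c8: stall | r0:56,r1:8,r2:8,r3:72,r4:Mul2,r5:Mul1
c9: stall | r0:56,r1:8,r2:8,r3:72,r4:Mul2,r5:Mul1
c10: stall | r0:56,r1:8,r2:8,r3:72,r4:Mul2,r5:Mul1
c11: CDB Mul1=576; issue MUL r0<-Mul1 | r0:Mul1,r1:8,r2:8,r3:72,r4:Mul2,r5:576
c12: CDB Mul2=576; issue ADD r3<-Add1 | r0:Mul1,r1:8,r2:8,r3:Add1,r4:576,r5:576
c13: issue ADD r3<-Add2 | r0:Mul1,r1:8,r2:8,r3:Add2,r4:576,r5:576
c14: issue SUB r1<-Add3 | r0:Mul1,r1:Add3,r2:8,r3:Add2,r4:576,r5:576
c15: CDB Add1=648 | r0:Mul1,r1:Add3,r2:8,r3:Add2,r4:576,r5:576
c16: - | r0:Mul1,r1:Add3,r2:8,r3:Add2,r4:576,r5:576
c17: CDB Add3=568 | r0:Mul1,r1:568,r2:8,r3:Add2,r4:576,r5:576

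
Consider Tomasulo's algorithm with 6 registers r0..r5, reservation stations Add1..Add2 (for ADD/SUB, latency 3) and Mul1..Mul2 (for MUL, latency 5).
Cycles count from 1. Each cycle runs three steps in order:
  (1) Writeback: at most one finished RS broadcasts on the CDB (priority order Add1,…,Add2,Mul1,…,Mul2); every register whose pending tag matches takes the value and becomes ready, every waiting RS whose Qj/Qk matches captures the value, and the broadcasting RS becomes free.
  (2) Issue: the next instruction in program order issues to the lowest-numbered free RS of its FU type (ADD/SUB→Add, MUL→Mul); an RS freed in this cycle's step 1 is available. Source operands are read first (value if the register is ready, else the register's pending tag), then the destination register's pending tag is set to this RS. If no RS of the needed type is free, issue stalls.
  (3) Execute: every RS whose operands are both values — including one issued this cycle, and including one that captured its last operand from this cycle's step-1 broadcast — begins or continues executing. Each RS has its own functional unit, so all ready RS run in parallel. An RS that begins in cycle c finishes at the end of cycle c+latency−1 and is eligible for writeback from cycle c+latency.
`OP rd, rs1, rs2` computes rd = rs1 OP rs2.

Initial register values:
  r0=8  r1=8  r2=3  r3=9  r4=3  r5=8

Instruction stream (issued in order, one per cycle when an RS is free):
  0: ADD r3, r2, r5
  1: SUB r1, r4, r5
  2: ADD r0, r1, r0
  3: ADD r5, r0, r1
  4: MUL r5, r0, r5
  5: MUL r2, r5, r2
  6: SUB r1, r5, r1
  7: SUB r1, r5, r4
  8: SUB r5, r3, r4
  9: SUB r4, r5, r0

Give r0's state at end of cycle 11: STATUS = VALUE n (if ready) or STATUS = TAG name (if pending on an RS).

STATUS = VALUE 3

  c1: issue ADD r3<-Add1  regs: r0:8,r1:8,r2:3,r3:Add1,r4:3,r5:8
  c2: issue SUB r1<-Add2  regs: r0:8,r1:Add2,r2:3,r3:Add1,r4:3,r5:8
  c3: stall  regs: r0:8,r1:Add2,r2:3,r3:Add1,r4:3,r5:8
  c4: CDB Add1=11; issue ADD r0<-Add1  regs: r0:Add1,r1:Add2,r2:3,r3:11,r4:3,r5:8
  c5: CDB Add2=-5; issue ADD r5<-Add2  regs: r0:Add1,r1:-5,r2:3,r3:11,r4:3,r5:Add2
  c6: issue MUL r5<-Mul1  regs: r0:Add1,r1:-5,r2:3,r3:11,r4:3,r5:Mul1
  c7: issue MUL r2<-Mul2  regs: r0:Add1,r1:-5,r2:Mul2,r3:11,r4:3,r5:Mul1
  c8: CDB Add1=3; issue SUB r1<-Add1  regs: r0:3,r1:Add1,r2:Mul2,r3:11,r4:3,r5:Mul1
  c9: stall  regs: r0:3,r1:Add1,r2:Mul2,r3:11,r4:3,r5:Mul1
  c10: stall  regs: r0:3,r1:Add1,r2:Mul2,r3:11,r4:3,r5:Mul1
  c11: CDB Add2=-2; issue SUB r1<-Add2  regs: r0:3,r1:Add2,r2:Mul2,r3:11,r4:3,r5:Mul1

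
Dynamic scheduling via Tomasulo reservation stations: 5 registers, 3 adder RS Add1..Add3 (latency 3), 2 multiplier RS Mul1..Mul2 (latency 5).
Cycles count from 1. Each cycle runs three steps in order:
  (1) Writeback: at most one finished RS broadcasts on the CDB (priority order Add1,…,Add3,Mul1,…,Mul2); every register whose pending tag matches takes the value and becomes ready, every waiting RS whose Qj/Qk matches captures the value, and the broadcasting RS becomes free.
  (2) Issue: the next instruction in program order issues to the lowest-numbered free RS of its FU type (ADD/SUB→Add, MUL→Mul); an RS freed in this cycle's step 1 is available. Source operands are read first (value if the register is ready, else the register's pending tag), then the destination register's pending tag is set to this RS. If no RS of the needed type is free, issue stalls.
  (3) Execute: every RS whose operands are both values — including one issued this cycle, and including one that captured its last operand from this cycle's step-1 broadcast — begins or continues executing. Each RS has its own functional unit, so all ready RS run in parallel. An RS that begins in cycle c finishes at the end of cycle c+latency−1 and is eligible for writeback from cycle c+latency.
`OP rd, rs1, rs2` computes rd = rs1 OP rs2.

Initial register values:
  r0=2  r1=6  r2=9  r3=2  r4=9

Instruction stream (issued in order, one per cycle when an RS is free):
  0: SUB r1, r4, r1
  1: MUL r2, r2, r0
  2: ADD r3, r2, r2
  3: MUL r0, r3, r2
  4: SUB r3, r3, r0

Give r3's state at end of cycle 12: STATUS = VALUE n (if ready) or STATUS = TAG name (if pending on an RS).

STATUS = TAG Add1

c1: issue SUB r1<-Add1 | r0:2,r1:Add1,r2:9,r3:2,r4:9
c2: issue MUL r2<-Mul1 | r0:2,r1:Add1,r2:Mul1,r3:2,r4:9
c3: issue ADD r3<-Add2 | r0:2,r1:Add1,r2:Mul1,r3:Add2,r4:9
c4: CDB Add1=3; issue MUL r0<-Mul2 | r0:Mul2,r1:3,r2:Mul1,r3:Add2,r4:9
c5: issue SUB r3<-Add1 | r0:Mul2,r1:3,r2:Mul1,r3:Add1,r4:9
c6: - | r0:Mul2,r1:3,r2:Mul1,r3:Add1,r4:9
c7: CDB Mul1=18 | r0:Mul2,r1:3,r2:18,r3:Add1,r4:9
c8: - | r0:Mul2,r1:3,r2:18,r3:Add1,r4:9
c9: - | r0:Mul2,r1:3,r2:18,r3:Add1,r4:9
c10: CDB Add2=36 | r0:Mul2,r1:3,r2:18,r3:Add1,r4:9
c11: - | r0:Mul2,r1:3,r2:18,r3:Add1,r4:9
c12: - | r0:Mul2,r1:3,r2:18,r3:Add1,r4:9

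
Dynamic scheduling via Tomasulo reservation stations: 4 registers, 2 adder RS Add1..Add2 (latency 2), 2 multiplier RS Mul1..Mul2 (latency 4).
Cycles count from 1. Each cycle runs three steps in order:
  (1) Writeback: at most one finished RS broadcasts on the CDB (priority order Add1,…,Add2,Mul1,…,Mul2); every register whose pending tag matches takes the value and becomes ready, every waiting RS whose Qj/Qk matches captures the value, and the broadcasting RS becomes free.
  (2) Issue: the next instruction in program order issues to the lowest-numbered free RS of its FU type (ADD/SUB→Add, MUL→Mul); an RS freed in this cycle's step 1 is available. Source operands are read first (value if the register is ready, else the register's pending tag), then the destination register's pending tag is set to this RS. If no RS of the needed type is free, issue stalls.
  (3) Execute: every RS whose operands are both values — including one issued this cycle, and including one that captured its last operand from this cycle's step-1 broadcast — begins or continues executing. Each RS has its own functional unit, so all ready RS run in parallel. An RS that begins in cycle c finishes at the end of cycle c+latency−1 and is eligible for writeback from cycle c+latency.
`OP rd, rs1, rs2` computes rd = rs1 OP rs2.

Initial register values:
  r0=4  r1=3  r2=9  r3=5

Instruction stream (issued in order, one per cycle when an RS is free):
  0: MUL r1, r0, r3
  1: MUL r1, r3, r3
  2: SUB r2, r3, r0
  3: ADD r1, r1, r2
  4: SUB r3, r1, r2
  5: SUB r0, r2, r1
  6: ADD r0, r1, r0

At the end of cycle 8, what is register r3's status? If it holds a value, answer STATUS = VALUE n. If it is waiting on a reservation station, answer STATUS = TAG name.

STATUS = TAG Add1

cycle 1: issue MUL r1<-Mul1 // r0:4,r1:Mul1,r2:9,r3:5
cycle 2: issue MUL r1<-Mul2 // r0:4,r1:Mul2,r2:9,r3:5
cycle 3: issue SUB r2<-Add1 // r0:4,r1:Mul2,r2:Add1,r3:5
cycle 4: issue ADD r1<-Add2 // r0:4,r1:Add2,r2:Add1,r3:5
cycle 5: CDB Add1=1; issue SUB r3<-Add1 // r0:4,r1:Add2,r2:1,r3:Add1
cycle 6: CDB Mul1=20; stall // r0:4,r1:Add2,r2:1,r3:Add1
cycle 7: CDB Mul2=25; stall // r0:4,r1:Add2,r2:1,r3:Add1
cycle 8: stall // r0:4,r1:Add2,r2:1,r3:Add1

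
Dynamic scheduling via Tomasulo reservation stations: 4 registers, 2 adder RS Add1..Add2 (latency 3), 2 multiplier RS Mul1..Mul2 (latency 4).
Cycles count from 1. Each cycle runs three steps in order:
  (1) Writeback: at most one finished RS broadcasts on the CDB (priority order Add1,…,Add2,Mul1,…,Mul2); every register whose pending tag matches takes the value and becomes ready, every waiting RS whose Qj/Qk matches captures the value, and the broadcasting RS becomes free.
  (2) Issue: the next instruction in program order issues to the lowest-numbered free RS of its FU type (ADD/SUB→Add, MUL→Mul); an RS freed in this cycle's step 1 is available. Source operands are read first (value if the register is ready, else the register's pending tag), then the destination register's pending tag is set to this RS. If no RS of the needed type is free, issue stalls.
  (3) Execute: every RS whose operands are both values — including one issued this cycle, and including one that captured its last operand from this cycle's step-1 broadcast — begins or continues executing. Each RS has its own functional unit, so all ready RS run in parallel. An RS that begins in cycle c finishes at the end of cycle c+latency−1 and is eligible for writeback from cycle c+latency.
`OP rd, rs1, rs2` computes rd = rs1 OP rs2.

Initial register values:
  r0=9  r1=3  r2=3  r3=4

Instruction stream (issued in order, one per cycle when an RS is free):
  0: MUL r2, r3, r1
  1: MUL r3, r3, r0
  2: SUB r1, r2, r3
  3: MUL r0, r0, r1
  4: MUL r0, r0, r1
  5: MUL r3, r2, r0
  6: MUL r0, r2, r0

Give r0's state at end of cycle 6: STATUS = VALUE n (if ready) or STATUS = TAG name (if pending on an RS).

cycle 1: issue MUL r2<-Mul1 // r0:9,r1:3,r2:Mul1,r3:4
cycle 2: issue MUL r3<-Mul2 // r0:9,r1:3,r2:Mul1,r3:Mul2
cycle 3: issue SUB r1<-Add1 // r0:9,r1:Add1,r2:Mul1,r3:Mul2
cycle 4: stall // r0:9,r1:Add1,r2:Mul1,r3:Mul2
cycle 5: CDB Mul1=12; issue MUL r0<-Mul1 // r0:Mul1,r1:Add1,r2:12,r3:Mul2
cycle 6: CDB Mul2=36; issue MUL r0<-Mul2 // r0:Mul2,r1:Add1,r2:12,r3:36

STATUS = TAG Mul2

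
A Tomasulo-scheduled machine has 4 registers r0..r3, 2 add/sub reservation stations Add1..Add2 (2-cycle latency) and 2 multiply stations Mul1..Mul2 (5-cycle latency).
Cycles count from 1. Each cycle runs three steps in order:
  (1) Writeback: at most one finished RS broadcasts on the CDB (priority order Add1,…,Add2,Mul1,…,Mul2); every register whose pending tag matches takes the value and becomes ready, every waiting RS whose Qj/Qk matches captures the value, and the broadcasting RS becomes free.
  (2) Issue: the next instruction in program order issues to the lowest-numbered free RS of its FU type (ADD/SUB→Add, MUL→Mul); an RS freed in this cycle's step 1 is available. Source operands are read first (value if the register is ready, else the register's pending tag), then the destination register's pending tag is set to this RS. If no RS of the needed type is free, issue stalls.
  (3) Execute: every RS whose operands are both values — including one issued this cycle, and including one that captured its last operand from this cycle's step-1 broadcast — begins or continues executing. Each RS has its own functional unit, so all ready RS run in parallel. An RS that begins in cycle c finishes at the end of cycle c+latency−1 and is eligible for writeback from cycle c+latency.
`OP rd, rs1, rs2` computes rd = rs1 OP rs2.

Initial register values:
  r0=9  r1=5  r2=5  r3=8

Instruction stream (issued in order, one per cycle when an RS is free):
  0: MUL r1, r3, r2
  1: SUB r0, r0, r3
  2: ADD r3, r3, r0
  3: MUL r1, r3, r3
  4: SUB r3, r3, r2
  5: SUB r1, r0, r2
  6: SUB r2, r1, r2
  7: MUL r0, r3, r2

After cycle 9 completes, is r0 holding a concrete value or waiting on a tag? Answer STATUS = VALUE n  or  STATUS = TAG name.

  c1: issue MUL r1<-Mul1  regs: r0:9,r1:Mul1,r2:5,r3:8
  c2: issue SUB r0<-Add1  regs: r0:Add1,r1:Mul1,r2:5,r3:8
  c3: issue ADD r3<-Add2  regs: r0:Add1,r1:Mul1,r2:5,r3:Add2
  c4: CDB Add1=1; issue MUL r1<-Mul2  regs: r0:1,r1:Mul2,r2:5,r3:Add2
  c5: issue SUB r3<-Add1  regs: r0:1,r1:Mul2,r2:5,r3:Add1
  c6: CDB Add2=9; issue SUB r1<-Add2  regs: r0:1,r1:Add2,r2:5,r3:Add1
  c7: CDB Mul1=40; stall  regs: r0:1,r1:Add2,r2:5,r3:Add1
  c8: CDB Add1=4; issue SUB r2<-Add1  regs: r0:1,r1:Add2,r2:Add1,r3:4
  c9: CDB Add2=-4; issue MUL r0<-Mul1  regs: r0:Mul1,r1:-4,r2:Add1,r3:4

STATUS = TAG Mul1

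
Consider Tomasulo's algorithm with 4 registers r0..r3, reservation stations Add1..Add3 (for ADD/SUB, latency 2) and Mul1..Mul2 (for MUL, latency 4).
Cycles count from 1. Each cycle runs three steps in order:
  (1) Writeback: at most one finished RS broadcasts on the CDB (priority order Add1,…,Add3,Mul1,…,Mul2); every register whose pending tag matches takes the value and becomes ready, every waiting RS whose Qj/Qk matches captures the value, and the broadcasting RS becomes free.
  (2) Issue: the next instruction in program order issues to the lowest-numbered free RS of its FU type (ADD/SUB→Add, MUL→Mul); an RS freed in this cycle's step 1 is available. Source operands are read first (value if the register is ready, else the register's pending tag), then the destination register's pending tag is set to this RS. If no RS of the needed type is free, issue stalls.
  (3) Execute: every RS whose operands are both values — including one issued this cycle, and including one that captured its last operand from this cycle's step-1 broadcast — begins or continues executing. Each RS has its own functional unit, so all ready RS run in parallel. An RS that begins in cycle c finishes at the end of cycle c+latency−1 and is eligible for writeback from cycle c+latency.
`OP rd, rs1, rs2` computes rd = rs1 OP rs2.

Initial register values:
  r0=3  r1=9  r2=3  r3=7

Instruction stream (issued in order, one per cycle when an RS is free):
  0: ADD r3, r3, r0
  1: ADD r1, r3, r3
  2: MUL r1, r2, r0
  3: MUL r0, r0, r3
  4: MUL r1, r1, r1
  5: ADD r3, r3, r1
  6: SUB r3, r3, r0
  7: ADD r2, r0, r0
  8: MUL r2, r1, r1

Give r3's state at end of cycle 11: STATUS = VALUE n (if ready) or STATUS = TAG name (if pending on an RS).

STATUS = TAG Add2

  c1: issue ADD r3<-Add1  regs: r0:3,r1:9,r2:3,r3:Add1
  c2: issue ADD r1<-Add2  regs: r0:3,r1:Add2,r2:3,r3:Add1
  c3: CDB Add1=10; issue MUL r1<-Mul1  regs: r0:3,r1:Mul1,r2:3,r3:10
  c4: issue MUL r0<-Mul2  regs: r0:Mul2,r1:Mul1,r2:3,r3:10
  c5: CDB Add2=20; stall  regs: r0:Mul2,r1:Mul1,r2:3,r3:10
  c6: stall  regs: r0:Mul2,r1:Mul1,r2:3,r3:10
  c7: CDB Mul1=9; issue MUL r1<-Mul1  regs: r0:Mul2,r1:Mul1,r2:3,r3:10
  c8: CDB Mul2=30; issue ADD r3<-Add1  regs: r0:30,r1:Mul1,r2:3,r3:Add1
  c9: issue SUB r3<-Add2  regs: r0:30,r1:Mul1,r2:3,r3:Add2
  c10: issue ADD r2<-Add3  regs: r0:30,r1:Mul1,r2:Add3,r3:Add2
  c11: CDB Mul1=81; issue MUL r2<-Mul1  regs: r0:30,r1:81,r2:Mul1,r3:Add2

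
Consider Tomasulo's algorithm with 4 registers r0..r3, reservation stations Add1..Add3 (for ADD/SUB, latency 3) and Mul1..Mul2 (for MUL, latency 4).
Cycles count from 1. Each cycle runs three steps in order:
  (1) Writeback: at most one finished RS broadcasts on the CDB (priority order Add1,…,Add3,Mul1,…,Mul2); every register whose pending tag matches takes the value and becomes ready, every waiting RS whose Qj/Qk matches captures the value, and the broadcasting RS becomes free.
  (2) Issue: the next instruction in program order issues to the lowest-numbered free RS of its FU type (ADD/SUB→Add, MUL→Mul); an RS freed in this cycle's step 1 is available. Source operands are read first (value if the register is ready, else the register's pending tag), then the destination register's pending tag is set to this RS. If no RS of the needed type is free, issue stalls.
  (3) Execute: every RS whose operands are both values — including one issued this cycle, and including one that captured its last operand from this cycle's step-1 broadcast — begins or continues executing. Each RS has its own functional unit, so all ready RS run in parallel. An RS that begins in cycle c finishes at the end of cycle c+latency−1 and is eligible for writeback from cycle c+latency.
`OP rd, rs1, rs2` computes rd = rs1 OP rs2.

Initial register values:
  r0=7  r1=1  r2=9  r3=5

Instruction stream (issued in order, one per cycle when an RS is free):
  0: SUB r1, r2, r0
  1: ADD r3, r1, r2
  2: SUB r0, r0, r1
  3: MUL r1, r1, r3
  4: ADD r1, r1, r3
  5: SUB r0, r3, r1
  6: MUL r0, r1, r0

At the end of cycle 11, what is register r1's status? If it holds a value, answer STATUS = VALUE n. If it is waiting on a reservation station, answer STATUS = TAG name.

STATUS = TAG Add1

cycle 1: issue SUB r1<-Add1 // r0:7,r1:Add1,r2:9,r3:5
cycle 2: issue ADD r3<-Add2 // r0:7,r1:Add1,r2:9,r3:Add2
cycle 3: issue SUB r0<-Add3 // r0:Add3,r1:Add1,r2:9,r3:Add2
cycle 4: CDB Add1=2; issue MUL r1<-Mul1 // r0:Add3,r1:Mul1,r2:9,r3:Add2
cycle 5: issue ADD r1<-Add1 // r0:Add3,r1:Add1,r2:9,r3:Add2
cycle 6: stall // r0:Add3,r1:Add1,r2:9,r3:Add2
cycle 7: CDB Add2=11; issue SUB r0<-Add2 // r0:Add2,r1:Add1,r2:9,r3:11
cycle 8: CDB Add3=5; issue MUL r0<-Mul2 // r0:Mul2,r1:Add1,r2:9,r3:11
cycle 9: - // r0:Mul2,r1:Add1,r2:9,r3:11
cycle 10: - // r0:Mul2,r1:Add1,r2:9,r3:11
cycle 11: CDB Mul1=22 // r0:Mul2,r1:Add1,r2:9,r3:11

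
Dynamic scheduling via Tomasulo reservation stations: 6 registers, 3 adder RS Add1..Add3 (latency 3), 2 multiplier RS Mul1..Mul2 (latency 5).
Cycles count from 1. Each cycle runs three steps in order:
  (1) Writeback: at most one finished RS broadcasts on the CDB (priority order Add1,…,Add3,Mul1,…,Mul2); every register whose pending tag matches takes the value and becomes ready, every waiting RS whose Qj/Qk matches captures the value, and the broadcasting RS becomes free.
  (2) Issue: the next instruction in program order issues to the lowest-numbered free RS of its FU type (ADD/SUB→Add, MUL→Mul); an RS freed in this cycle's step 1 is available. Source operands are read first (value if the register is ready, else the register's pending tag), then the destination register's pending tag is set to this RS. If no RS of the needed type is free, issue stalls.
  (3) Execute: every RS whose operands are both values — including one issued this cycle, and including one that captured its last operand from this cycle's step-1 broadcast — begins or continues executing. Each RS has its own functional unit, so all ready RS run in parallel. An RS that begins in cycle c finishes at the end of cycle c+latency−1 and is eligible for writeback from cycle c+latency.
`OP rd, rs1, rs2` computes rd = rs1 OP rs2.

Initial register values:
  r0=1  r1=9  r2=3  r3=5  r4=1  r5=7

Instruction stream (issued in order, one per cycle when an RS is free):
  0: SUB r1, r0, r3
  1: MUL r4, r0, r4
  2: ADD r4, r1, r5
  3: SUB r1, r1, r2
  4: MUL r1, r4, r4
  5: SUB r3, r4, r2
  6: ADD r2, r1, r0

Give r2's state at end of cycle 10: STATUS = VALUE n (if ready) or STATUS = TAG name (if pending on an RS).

STATUS = TAG Add1

cycle 1: issue SUB r1<-Add1 // r0:1,r1:Add1,r2:3,r3:5,r4:1,r5:7
cycle 2: issue MUL r4<-Mul1 // r0:1,r1:Add1,r2:3,r3:5,r4:Mul1,r5:7
cycle 3: issue ADD r4<-Add2 // r0:1,r1:Add1,r2:3,r3:5,r4:Add2,r5:7
cycle 4: CDB Add1=-4; issue SUB r1<-Add1 // r0:1,r1:Add1,r2:3,r3:5,r4:Add2,r5:7
cycle 5: issue MUL r1<-Mul2 // r0:1,r1:Mul2,r2:3,r3:5,r4:Add2,r5:7
cycle 6: issue SUB r3<-Add3 // r0:1,r1:Mul2,r2:3,r3:Add3,r4:Add2,r5:7
cycle 7: CDB Add1=-7; issue ADD r2<-Add1 // r0:1,r1:Mul2,r2:Add1,r3:Add3,r4:Add2,r5:7
cycle 8: CDB Add2=3 // r0:1,r1:Mul2,r2:Add1,r3:Add3,r4:3,r5:7
cycle 9: CDB Mul1=1 // r0:1,r1:Mul2,r2:Add1,r3:Add3,r4:3,r5:7
cycle 10: - // r0:1,r1:Mul2,r2:Add1,r3:Add3,r4:3,r5:7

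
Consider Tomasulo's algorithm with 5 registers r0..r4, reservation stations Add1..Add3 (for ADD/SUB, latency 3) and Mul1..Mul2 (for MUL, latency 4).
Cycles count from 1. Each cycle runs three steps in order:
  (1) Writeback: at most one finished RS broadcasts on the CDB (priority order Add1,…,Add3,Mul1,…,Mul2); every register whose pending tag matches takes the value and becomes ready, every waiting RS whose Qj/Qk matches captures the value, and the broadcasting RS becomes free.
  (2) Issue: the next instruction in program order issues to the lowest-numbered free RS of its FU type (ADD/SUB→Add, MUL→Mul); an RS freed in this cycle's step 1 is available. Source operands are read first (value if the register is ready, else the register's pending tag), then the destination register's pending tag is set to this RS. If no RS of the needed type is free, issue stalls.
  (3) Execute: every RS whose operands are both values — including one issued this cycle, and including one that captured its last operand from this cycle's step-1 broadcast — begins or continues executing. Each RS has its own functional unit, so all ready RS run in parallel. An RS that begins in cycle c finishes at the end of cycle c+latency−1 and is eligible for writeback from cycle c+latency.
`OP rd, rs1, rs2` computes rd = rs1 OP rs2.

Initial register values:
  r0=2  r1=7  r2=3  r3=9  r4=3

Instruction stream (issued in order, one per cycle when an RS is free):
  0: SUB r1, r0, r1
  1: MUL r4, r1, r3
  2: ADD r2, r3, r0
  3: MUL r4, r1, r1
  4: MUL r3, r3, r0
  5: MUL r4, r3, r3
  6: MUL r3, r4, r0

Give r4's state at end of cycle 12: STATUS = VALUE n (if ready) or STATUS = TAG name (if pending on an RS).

STATUS = TAG Mul2

c1: issue SUB r1<-Add1 | r0:2,r1:Add1,r2:3,r3:9,r4:3
c2: issue MUL r4<-Mul1 | r0:2,r1:Add1,r2:3,r3:9,r4:Mul1
c3: issue ADD r2<-Add2 | r0:2,r1:Add1,r2:Add2,r3:9,r4:Mul1
c4: CDB Add1=-5; issue MUL r4<-Mul2 | r0:2,r1:-5,r2:Add2,r3:9,r4:Mul2
c5: stall | r0:2,r1:-5,r2:Add2,r3:9,r4:Mul2
c6: CDB Add2=11; stall | r0:2,r1:-5,r2:11,r3:9,r4:Mul2
c7: stall | r0:2,r1:-5,r2:11,r3:9,r4:Mul2
c8: CDB Mul1=-45; issue MUL r3<-Mul1 | r0:2,r1:-5,r2:11,r3:Mul1,r4:Mul2
c9: CDB Mul2=25; issue MUL r4<-Mul2 | r0:2,r1:-5,r2:11,r3:Mul1,r4:Mul2
c10: stall | r0:2,r1:-5,r2:11,r3:Mul1,r4:Mul2
c11: stall | r0:2,r1:-5,r2:11,r3:Mul1,r4:Mul2
c12: CDB Mul1=18; issue MUL r3<-Mul1 | r0:2,r1:-5,r2:11,r3:Mul1,r4:Mul2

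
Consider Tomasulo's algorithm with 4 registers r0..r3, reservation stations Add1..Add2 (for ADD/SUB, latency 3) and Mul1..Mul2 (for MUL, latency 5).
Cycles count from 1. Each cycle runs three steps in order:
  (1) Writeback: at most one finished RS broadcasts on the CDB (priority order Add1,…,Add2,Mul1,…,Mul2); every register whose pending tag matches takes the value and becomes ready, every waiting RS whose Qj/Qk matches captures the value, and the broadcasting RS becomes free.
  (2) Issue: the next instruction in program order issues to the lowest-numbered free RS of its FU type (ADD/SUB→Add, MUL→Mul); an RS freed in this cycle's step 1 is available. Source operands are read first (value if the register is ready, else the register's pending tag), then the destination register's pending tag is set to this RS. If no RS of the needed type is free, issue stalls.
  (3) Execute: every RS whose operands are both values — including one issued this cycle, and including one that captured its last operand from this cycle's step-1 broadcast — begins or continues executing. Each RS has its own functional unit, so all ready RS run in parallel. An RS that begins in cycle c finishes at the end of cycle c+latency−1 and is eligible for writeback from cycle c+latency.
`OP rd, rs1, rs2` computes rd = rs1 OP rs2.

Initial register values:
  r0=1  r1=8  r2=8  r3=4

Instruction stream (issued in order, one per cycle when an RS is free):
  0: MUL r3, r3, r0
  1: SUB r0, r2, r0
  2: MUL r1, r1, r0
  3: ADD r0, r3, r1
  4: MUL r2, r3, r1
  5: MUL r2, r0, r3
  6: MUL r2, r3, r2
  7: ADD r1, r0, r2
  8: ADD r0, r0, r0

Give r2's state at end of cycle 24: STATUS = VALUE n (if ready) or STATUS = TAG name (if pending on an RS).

  c1: issue MUL r3<-Mul1  regs: r0:1,r1:8,r2:8,r3:Mul1
  c2: issue SUB r0<-Add1  regs: r0:Add1,r1:8,r2:8,r3:Mul1
  c3: issue MUL r1<-Mul2  regs: r0:Add1,r1:Mul2,r2:8,r3:Mul1
  c4: issue ADD r0<-Add2  regs: r0:Add2,r1:Mul2,r2:8,r3:Mul1
  c5: CDB Add1=7; stall  regs: r0:Add2,r1:Mul2,r2:8,r3:Mul1
  c6: CDB Mul1=4; issue MUL r2<-Mul1  regs: r0:Add2,r1:Mul2,r2:Mul1,r3:4
  c7: stall  regs: r0:Add2,r1:Mul2,r2:Mul1,r3:4
  c8: stall  regs: r0:Add2,r1:Mul2,r2:Mul1,r3:4
  c9: stall  regs: r0:Add2,r1:Mul2,r2:Mul1,r3:4
  c10: CDB Mul2=56; issue MUL r2<-Mul2  regs: r0:Add2,r1:56,r2:Mul2,r3:4
  c11: stall  regs: r0:Add2,r1:56,r2:Mul2,r3:4
  c12: stall  regs: r0:Add2,r1:56,r2:Mul2,r3:4
  c13: CDB Add2=60; stall  regs: r0:60,r1:56,r2:Mul2,r3:4
  c14: stall  regs: r0:60,r1:56,r2:Mul2,r3:4
  c15: CDB Mul1=224; issue MUL r2<-Mul1  regs: r0:60,r1:56,r2:Mul1,r3:4
  c16: issue ADD r1<-Add1  regs: r0:60,r1:Add1,r2:Mul1,r3:4
  c17: issue ADD r0<-Add2  regs: r0:Add2,r1:Add1,r2:Mul1,r3:4
  c18: CDB Mul2=240  regs: r0:Add2,r1:Add1,r2:Mul1,r3:4
  c19: -  regs: r0:Add2,r1:Add1,r2:Mul1,r3:4
  c20: CDB Add2=120  regs: r0:120,r1:Add1,r2:Mul1,r3:4
  c21: -  regs: r0:120,r1:Add1,r2:Mul1,r3:4
  c22: -  regs: r0:120,r1:Add1,r2:Mul1,r3:4
  c23: CDB Mul1=960  regs: r0:120,r1:Add1,r2:960,r3:4
  c24: -  regs: r0:120,r1:Add1,r2:960,r3:4

STATUS = VALUE 960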